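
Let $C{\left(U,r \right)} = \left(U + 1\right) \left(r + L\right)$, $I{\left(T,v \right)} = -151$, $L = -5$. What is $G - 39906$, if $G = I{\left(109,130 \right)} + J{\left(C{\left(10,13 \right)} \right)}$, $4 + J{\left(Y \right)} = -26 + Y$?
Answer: $-39999$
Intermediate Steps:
$C{\left(U,r \right)} = \left(1 + U\right) \left(-5 + r\right)$ ($C{\left(U,r \right)} = \left(U + 1\right) \left(r - 5\right) = \left(1 + U\right) \left(-5 + r\right)$)
$J{\left(Y \right)} = -30 + Y$ ($J{\left(Y \right)} = -4 + \left(-26 + Y\right) = -30 + Y$)
$G = -93$ ($G = -151 + \left(-30 + \left(-5 + 13 - 50 + 10 \cdot 13\right)\right) = -151 + \left(-30 + \left(-5 + 13 - 50 + 130\right)\right) = -151 + \left(-30 + 88\right) = -151 + 58 = -93$)
$G - 39906 = -93 - 39906 = -39999$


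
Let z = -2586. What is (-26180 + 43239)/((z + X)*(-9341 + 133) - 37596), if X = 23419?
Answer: -17059/191867860 ≈ -8.8910e-5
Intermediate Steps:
(-26180 + 43239)/((z + X)*(-9341 + 133) - 37596) = (-26180 + 43239)/((-2586 + 23419)*(-9341 + 133) - 37596) = 17059/(20833*(-9208) - 37596) = 17059/(-191830264 - 37596) = 17059/(-191867860) = 17059*(-1/191867860) = -17059/191867860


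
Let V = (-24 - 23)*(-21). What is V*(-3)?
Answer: -2961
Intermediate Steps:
V = 987 (V = -47*(-21) = 987)
V*(-3) = 987*(-3) = -2961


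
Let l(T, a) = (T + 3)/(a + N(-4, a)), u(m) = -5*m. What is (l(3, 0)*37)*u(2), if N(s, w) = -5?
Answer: 444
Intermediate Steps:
l(T, a) = (3 + T)/(-5 + a) (l(T, a) = (T + 3)/(a - 5) = (3 + T)/(-5 + a))
(l(3, 0)*37)*u(2) = (((3 + 3)/(-5 + 0))*37)*(-5*2) = ((6/(-5))*37)*(-10) = (-⅕*6*37)*(-10) = -6/5*37*(-10) = -222/5*(-10) = 444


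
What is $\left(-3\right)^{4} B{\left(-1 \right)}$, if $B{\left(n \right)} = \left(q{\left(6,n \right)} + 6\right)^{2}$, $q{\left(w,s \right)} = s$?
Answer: $2025$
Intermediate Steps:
$B{\left(n \right)} = \left(6 + n\right)^{2}$ ($B{\left(n \right)} = \left(n + 6\right)^{2} = \left(6 + n\right)^{2}$)
$\left(-3\right)^{4} B{\left(-1 \right)} = \left(-3\right)^{4} \left(6 - 1\right)^{2} = 81 \cdot 5^{2} = 81 \cdot 25 = 2025$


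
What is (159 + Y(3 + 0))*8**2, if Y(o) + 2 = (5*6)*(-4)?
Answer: 2368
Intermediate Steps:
Y(o) = -122 (Y(o) = -2 + (5*6)*(-4) = -2 + 30*(-4) = -2 - 120 = -122)
(159 + Y(3 + 0))*8**2 = (159 - 122)*8**2 = 37*64 = 2368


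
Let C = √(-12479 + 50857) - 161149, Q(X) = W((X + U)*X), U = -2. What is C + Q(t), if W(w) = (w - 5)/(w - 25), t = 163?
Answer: -2112489122/13109 + √38378 ≈ -1.6095e+5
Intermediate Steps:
W(w) = (-5 + w)/(-25 + w)
Q(X) = (-5 + X*(-2 + X))/(-25 + X*(-2 + X)) (Q(X) = (-5 + (X - 2)*X)/(-25 + (X - 2)*X) = (-5 + (-2 + X)*X)/(-25 + (-2 + X)*X) = (-5 + X*(-2 + X))/(-25 + X*(-2 + X)))
C = -161149 + √38378 (C = √38378 - 161149 = -161149 + √38378 ≈ -1.6095e+5)
C + Q(t) = (-161149 + √38378) + (-5 + 163*(-2 + 163))/(-25 + 163*(-2 + 163)) = (-161149 + √38378) + (-5 + 163*161)/(-25 + 163*161) = (-161149 + √38378) + (-5 + 26243)/(-25 + 26243) = (-161149 + √38378) + 26238/26218 = (-161149 + √38378) + (1/26218)*26238 = (-161149 + √38378) + 13119/13109 = -2112489122/13109 + √38378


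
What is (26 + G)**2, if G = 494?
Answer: 270400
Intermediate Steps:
(26 + G)**2 = (26 + 494)**2 = 520**2 = 270400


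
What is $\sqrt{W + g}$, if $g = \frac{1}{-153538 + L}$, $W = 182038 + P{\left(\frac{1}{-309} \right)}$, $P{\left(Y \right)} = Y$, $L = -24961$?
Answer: $\frac{5 \sqrt{2088027062936862}}{535497} \approx 426.66$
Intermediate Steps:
$W = \frac{56249741}{309}$ ($W = 182038 + \frac{1}{-309} = 182038 - \frac{1}{309} = \frac{56249741}{309} \approx 1.8204 \cdot 10^{5}$)
$g = - \frac{1}{178499}$ ($g = \frac{1}{-153538 - 24961} = \frac{1}{-178499} = - \frac{1}{178499} \approx -5.6023 \cdot 10^{-6}$)
$\sqrt{W + g} = \sqrt{\frac{56249741}{309} - \frac{1}{178499}} = \sqrt{\frac{97480801150}{535497}} = \frac{5 \sqrt{2088027062936862}}{535497}$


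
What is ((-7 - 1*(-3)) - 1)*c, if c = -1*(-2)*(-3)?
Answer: 30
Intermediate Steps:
c = -6 (c = 2*(-3) = -6)
((-7 - 1*(-3)) - 1)*c = ((-7 - 1*(-3)) - 1)*(-6) = ((-7 + 3) - 1)*(-6) = (-4 - 1)*(-6) = -5*(-6) = 30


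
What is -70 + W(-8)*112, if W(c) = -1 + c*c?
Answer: 6986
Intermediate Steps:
W(c) = -1 + c**2
-70 + W(-8)*112 = -70 + (-1 + (-8)**2)*112 = -70 + (-1 + 64)*112 = -70 + 63*112 = -70 + 7056 = 6986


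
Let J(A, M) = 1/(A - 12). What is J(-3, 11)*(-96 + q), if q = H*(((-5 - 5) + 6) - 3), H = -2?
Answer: 82/15 ≈ 5.4667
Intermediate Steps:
J(A, M) = 1/(-12 + A)
q = 14 (q = -2*(((-5 - 5) + 6) - 3) = -2*((-10 + 6) - 3) = -2*(-4 - 3) = -2*(-7) = 14)
J(-3, 11)*(-96 + q) = (-96 + 14)/(-12 - 3) = -82/(-15) = -1/15*(-82) = 82/15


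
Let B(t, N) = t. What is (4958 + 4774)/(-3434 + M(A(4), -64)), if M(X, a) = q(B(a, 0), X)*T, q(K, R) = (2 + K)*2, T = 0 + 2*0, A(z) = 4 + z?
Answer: -4866/1717 ≈ -2.8340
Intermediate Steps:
T = 0 (T = 0 + 0 = 0)
q(K, R) = 4 + 2*K
M(X, a) = 0 (M(X, a) = (4 + 2*a)*0 = 0)
(4958 + 4774)/(-3434 + M(A(4), -64)) = (4958 + 4774)/(-3434 + 0) = 9732/(-3434) = 9732*(-1/3434) = -4866/1717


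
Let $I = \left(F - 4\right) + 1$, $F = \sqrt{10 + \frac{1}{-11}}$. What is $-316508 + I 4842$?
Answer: $-331034 + \frac{4842 \sqrt{1199}}{11} \approx -3.1579 \cdot 10^{5}$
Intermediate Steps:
$F = \frac{\sqrt{1199}}{11}$ ($F = \sqrt{10 - \frac{1}{11}} = \sqrt{\frac{109}{11}} = \frac{\sqrt{1199}}{11} \approx 3.1479$)
$I = -3 + \frac{\sqrt{1199}}{11}$ ($I = \left(\frac{\sqrt{1199}}{11} - 4\right) + 1 = \left(-4 + \frac{\sqrt{1199}}{11}\right) + 1 = -3 + \frac{\sqrt{1199}}{11} \approx 0.14787$)
$-316508 + I 4842 = -316508 + \left(-3 + \frac{\sqrt{1199}}{11}\right) 4842 = -316508 - \left(14526 - \frac{4842 \sqrt{1199}}{11}\right) = -331034 + \frac{4842 \sqrt{1199}}{11}$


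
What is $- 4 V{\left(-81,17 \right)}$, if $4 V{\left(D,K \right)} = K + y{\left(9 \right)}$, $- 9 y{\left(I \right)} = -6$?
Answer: $- \frac{53}{3} \approx -17.667$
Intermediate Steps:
$y{\left(I \right)} = \frac{2}{3}$ ($y{\left(I \right)} = \left(- \frac{1}{9}\right) \left(-6\right) = \frac{2}{3}$)
$V{\left(D,K \right)} = \frac{1}{6} + \frac{K}{4}$ ($V{\left(D,K \right)} = \frac{K + \frac{2}{3}}{4} = \frac{\frac{2}{3} + K}{4} = \frac{1}{6} + \frac{K}{4}$)
$- 4 V{\left(-81,17 \right)} = - 4 \left(\frac{1}{6} + \frac{1}{4} \cdot 17\right) = - 4 \left(\frac{1}{6} + \frac{17}{4}\right) = \left(-4\right) \frac{53}{12} = - \frac{53}{3}$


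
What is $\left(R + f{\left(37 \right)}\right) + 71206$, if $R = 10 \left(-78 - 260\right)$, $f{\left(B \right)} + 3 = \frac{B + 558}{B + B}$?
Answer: $\frac{5019497}{74} \approx 67831.0$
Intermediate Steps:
$f{\left(B \right)} = -3 + \frac{558 + B}{2 B}$ ($f{\left(B \right)} = -3 + \frac{B + 558}{B + B} = -3 + \frac{558 + B}{2 B}$)
$R = -3380$ ($R = 10 \left(-338\right) = -3380$)
$\left(R + f{\left(37 \right)}\right) + 71206 = \left(-3380 - \left(\frac{5}{2} - \frac{279}{37}\right)\right) + 71206 = \left(-3380 + \left(- \frac{5}{2} + 279 \cdot \frac{1}{37}\right)\right) + 71206 = \left(-3380 + \left(- \frac{5}{2} + \frac{279}{37}\right)\right) + 71206 = \left(-3380 + \frac{373}{74}\right) + 71206 = - \frac{249747}{74} + 71206 = \frac{5019497}{74}$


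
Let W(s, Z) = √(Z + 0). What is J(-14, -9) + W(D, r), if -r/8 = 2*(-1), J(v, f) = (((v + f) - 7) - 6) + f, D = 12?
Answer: -41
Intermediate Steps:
J(v, f) = -13 + v + 2*f (J(v, f) = (((f + v) - 7) - 6) + f = ((-7 + f + v) - 6) + f = (-13 + f + v) + f = -13 + v + 2*f)
r = 16 (r = -16*(-1) = -8*(-2) = 16)
W(s, Z) = √Z
J(-14, -9) + W(D, r) = (-13 - 14 + 2*(-9)) + √16 = (-13 - 14 - 18) + 4 = -45 + 4 = -41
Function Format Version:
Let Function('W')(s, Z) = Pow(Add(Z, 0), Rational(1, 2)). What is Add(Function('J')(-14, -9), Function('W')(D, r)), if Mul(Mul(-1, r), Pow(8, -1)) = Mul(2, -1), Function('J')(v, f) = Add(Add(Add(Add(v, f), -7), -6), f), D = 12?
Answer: -41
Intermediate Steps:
Function('J')(v, f) = Add(-13, v, Mul(2, f)) (Function('J')(v, f) = Add(Add(Add(Add(f, v), -7), -6), f) = Add(Add(Add(-7, f, v), -6), f) = Add(Add(-13, f, v), f) = Add(-13, v, Mul(2, f)))
r = 16 (r = Mul(-8, Mul(2, -1)) = Mul(-8, -2) = 16)
Function('W')(s, Z) = Pow(Z, Rational(1, 2))
Add(Function('J')(-14, -9), Function('W')(D, r)) = Add(Add(-13, -14, Mul(2, -9)), Pow(16, Rational(1, 2))) = Add(Add(-13, -14, -18), 4) = Add(-45, 4) = -41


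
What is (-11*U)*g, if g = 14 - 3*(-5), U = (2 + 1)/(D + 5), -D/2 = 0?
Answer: -957/5 ≈ -191.40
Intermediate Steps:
D = 0 (D = -2*0 = 0)
U = ⅗ (U = (2 + 1)/(0 + 5) = 3/5 = 3*(⅕) = ⅗ ≈ 0.60000)
g = 29 (g = 14 + 15 = 29)
(-11*U)*g = -11*⅗*29 = -33/5*29 = -957/5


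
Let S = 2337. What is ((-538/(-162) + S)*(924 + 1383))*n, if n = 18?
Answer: 291552508/3 ≈ 9.7184e+7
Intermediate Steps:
((-538/(-162) + S)*(924 + 1383))*n = ((-538/(-162) + 2337)*(924 + 1383))*18 = ((-538*(-1/162) + 2337)*2307)*18 = ((269/81 + 2337)*2307)*18 = ((189566/81)*2307)*18 = (145776254/27)*18 = 291552508/3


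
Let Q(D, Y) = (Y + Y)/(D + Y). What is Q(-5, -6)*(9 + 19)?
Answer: 336/11 ≈ 30.545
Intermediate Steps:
Q(D, Y) = 2*Y/(D + Y) (Q(D, Y) = (2*Y)/(D + Y) = 2*Y/(D + Y))
Q(-5, -6)*(9 + 19) = (2*(-6)/(-5 - 6))*(9 + 19) = (2*(-6)/(-11))*28 = (2*(-6)*(-1/11))*28 = (12/11)*28 = 336/11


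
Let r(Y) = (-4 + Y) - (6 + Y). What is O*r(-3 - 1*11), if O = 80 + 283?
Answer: -3630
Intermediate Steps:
r(Y) = -10 (r(Y) = (-4 + Y) + (-6 - Y) = -10)
O = 363
O*r(-3 - 1*11) = 363*(-10) = -3630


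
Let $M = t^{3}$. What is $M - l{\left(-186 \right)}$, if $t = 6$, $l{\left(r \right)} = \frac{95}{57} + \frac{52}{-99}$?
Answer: $\frac{21271}{99} \approx 214.86$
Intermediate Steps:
$l{\left(r \right)} = \frac{113}{99}$ ($l{\left(r \right)} = 95 \cdot \frac{1}{57} + 52 \left(- \frac{1}{99}\right) = \frac{5}{3} - \frac{52}{99} = \frac{113}{99}$)
$M = 216$ ($M = 6^{3} = 216$)
$M - l{\left(-186 \right)} = 216 - \frac{113}{99} = \frac{21271}{99}$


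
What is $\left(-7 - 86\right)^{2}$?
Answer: $8649$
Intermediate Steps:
$\left(-7 - 86\right)^{2} = \left(-93\right)^{2} = 8649$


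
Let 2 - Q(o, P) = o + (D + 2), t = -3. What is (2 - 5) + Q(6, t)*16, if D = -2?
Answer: -67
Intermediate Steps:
Q(o, P) = 2 - o (Q(o, P) = 2 - (o + (-2 + 2)) = 2 - (o + 0) = 2 - o)
(2 - 5) + Q(6, t)*16 = (2 - 5) + (2 - 1*6)*16 = -3 + (2 - 6)*16 = -3 - 4*16 = -3 - 64 = -67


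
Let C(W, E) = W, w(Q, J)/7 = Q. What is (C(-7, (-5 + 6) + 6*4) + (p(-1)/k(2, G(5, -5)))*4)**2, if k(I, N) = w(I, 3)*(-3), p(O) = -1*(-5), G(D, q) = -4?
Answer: 24649/441 ≈ 55.893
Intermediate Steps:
w(Q, J) = 7*Q
p(O) = 5
k(I, N) = -21*I (k(I, N) = (7*I)*(-3) = -21*I)
(C(-7, (-5 + 6) + 6*4) + (p(-1)/k(2, G(5, -5)))*4)**2 = (-7 + (5/((-21*2)))*4)**2 = (-7 + (5/(-42))*4)**2 = (-7 + (5*(-1/42))*4)**2 = (-7 - 5/42*4)**2 = (-7 - 10/21)**2 = (-157/21)**2 = 24649/441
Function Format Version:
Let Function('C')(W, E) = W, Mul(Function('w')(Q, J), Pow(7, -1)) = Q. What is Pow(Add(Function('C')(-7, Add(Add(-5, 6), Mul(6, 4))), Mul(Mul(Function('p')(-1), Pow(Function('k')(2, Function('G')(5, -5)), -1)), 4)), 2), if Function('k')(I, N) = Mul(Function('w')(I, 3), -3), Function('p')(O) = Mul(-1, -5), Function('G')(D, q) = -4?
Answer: Rational(24649, 441) ≈ 55.893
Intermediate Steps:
Function('w')(Q, J) = Mul(7, Q)
Function('p')(O) = 5
Function('k')(I, N) = Mul(-21, I) (Function('k')(I, N) = Mul(Mul(7, I), -3) = Mul(-21, I))
Pow(Add(Function('C')(-7, Add(Add(-5, 6), Mul(6, 4))), Mul(Mul(Function('p')(-1), Pow(Function('k')(2, Function('G')(5, -5)), -1)), 4)), 2) = Pow(Add(-7, Mul(Mul(5, Pow(Mul(-21, 2), -1)), 4)), 2) = Pow(Add(-7, Mul(Mul(5, Pow(-42, -1)), 4)), 2) = Pow(Add(-7, Mul(Mul(5, Rational(-1, 42)), 4)), 2) = Pow(Add(-7, Mul(Rational(-5, 42), 4)), 2) = Pow(Add(-7, Rational(-10, 21)), 2) = Pow(Rational(-157, 21), 2) = Rational(24649, 441)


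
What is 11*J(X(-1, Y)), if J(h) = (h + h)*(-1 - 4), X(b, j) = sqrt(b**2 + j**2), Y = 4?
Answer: -110*sqrt(17) ≈ -453.54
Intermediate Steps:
J(h) = -10*h (J(h) = (2*h)*(-5) = -10*h)
11*J(X(-1, Y)) = 11*(-10*sqrt((-1)**2 + 4**2)) = 11*(-10*sqrt(1 + 16)) = 11*(-10*sqrt(17)) = -110*sqrt(17)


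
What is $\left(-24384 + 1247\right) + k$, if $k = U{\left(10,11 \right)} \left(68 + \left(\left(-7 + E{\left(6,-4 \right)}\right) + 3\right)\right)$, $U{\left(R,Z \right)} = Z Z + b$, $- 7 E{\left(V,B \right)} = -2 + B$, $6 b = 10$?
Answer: $- \frac{318805}{21} \approx -15181.0$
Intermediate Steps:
$b = \frac{5}{3}$ ($b = \frac{1}{6} \cdot 10 = \frac{5}{3} \approx 1.6667$)
$E{\left(V,B \right)} = \frac{2}{7} - \frac{B}{7}$ ($E{\left(V,B \right)} = - \frac{-2 + B}{7} = \frac{2}{7} - \frac{B}{7}$)
$U{\left(R,Z \right)} = \frac{5}{3} + Z^{2}$ ($U{\left(R,Z \right)} = Z Z + \frac{5}{3} = Z^{2} + \frac{5}{3} = \frac{5}{3} + Z^{2}$)
$k = \frac{167072}{21}$ ($k = \left(\frac{5}{3} + 11^{2}\right) \left(68 + \left(\left(-7 + \left(\frac{2}{7} - - \frac{4}{7}\right)\right) + 3\right)\right) = \left(\frac{5}{3} + 121\right) \left(68 + \left(\left(-7 + \left(\frac{2}{7} + \frac{4}{7}\right)\right) + 3\right)\right) = \frac{368 \left(68 + \left(\left(-7 + \frac{6}{7}\right) + 3\right)\right)}{3} = \frac{368 \left(68 + \left(- \frac{43}{7} + 3\right)\right)}{3} = \frac{368 \left(68 - \frac{22}{7}\right)}{3} = \frac{368}{3} \cdot \frac{454}{7} = \frac{167072}{21} \approx 7955.8$)
$\left(-24384 + 1247\right) + k = \left(-24384 + 1247\right) + \frac{167072}{21} = -23137 + \frac{167072}{21} = - \frac{318805}{21}$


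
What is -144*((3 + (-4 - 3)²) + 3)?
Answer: -7920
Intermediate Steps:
-144*((3 + (-4 - 3)²) + 3) = -144*((3 + (-7)²) + 3) = -144*((3 + 49) + 3) = -144*(52 + 3) = -144*55 = -7920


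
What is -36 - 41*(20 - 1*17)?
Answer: -159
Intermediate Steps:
-36 - 41*(20 - 1*17) = -36 - 41*(20 - 17) = -36 - 41*3 = -36 - 123 = -159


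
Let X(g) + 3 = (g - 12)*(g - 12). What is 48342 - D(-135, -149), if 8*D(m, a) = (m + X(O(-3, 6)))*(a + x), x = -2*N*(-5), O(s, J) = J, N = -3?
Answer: 184239/4 ≈ 46060.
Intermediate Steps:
X(g) = -3 + (-12 + g)² (X(g) = -3 + (g - 12)*(g - 12) = -3 + (-12 + g)*(-12 + g) = -3 + (-12 + g)²)
x = -30 (x = -2*(-3)*(-5) = 6*(-5) = -30)
D(m, a) = (-30 + a)*(33 + m)/8 (D(m, a) = ((m + (-3 + (-12 + 6)²))*(a - 30))/8 = ((m + (-3 + (-6)²))*(-30 + a))/8 = ((m + (-3 + 36))*(-30 + a))/8 = ((m + 33)*(-30 + a))/8 = ((33 + m)*(-30 + a))/8 = ((-30 + a)*(33 + m))/8 = (-30 + a)*(33 + m)/8)
48342 - D(-135, -149) = 48342 - (-495/4 - 15/4*(-135) + (33/8)*(-149) + (⅛)*(-149)*(-135)) = 48342 - (-495/4 + 2025/4 - 4917/8 + 20115/8) = 48342 - 1*9129/4 = 48342 - 9129/4 = 184239/4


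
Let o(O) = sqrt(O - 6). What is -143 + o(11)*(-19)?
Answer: -143 - 19*sqrt(5) ≈ -185.49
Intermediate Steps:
o(O) = sqrt(-6 + O)
-143 + o(11)*(-19) = -143 + sqrt(-6 + 11)*(-19) = -143 + sqrt(5)*(-19) = -143 - 19*sqrt(5)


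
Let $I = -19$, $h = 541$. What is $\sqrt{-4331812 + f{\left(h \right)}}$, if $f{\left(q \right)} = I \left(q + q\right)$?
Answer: $11 i \sqrt{35970} \approx 2086.2 i$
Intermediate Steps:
$f{\left(q \right)} = - 38 q$ ($f{\left(q \right)} = - 19 \left(q + q\right) = - 19 \cdot 2 q = - 38 q$)
$\sqrt{-4331812 + f{\left(h \right)}} = \sqrt{-4331812 - 20558} = \sqrt{-4352370} = 11 i \sqrt{35970}$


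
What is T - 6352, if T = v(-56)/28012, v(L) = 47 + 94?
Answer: -3785789/596 ≈ -6352.0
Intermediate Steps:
v(L) = 141
T = 3/596 (T = 141/28012 = 141*(1/28012) = 3/596 ≈ 0.0050336)
T - 6352 = 3/596 - 6352 = -3785789/596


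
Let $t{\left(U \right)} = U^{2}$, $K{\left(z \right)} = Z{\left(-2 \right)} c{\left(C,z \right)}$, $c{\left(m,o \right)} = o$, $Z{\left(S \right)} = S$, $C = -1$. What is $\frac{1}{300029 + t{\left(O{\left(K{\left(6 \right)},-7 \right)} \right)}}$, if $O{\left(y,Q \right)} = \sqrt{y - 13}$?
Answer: $\frac{1}{300004} \approx 3.3333 \cdot 10^{-6}$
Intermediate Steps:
$K{\left(z \right)} = - 2 z$
$O{\left(y,Q \right)} = \sqrt{-13 + y}$
$\frac{1}{300029 + t{\left(O{\left(K{\left(6 \right)},-7 \right)} \right)}} = \frac{1}{300029 + \left(\sqrt{-13 - 12}\right)^{2}} = \frac{1}{300029 + \left(\sqrt{-25}\right)^{2}} = \frac{1}{300029 + \left(5 i\right)^{2}} = \frac{1}{300029 - 25} = \frac{1}{300004}$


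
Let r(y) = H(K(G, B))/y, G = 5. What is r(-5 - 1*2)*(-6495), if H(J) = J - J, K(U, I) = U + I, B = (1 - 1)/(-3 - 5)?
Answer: 0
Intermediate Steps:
B = 0 (B = 0/(-8) = 0*(-⅛) = 0)
K(U, I) = I + U
H(J) = 0
r(y) = 0 (r(y) = 0/y = 0)
r(-5 - 1*2)*(-6495) = 0*(-6495) = 0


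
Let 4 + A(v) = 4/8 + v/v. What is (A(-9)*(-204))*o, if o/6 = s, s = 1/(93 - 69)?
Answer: 255/2 ≈ 127.50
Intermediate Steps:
A(v) = -5/2 (A(v) = -4 + (4/8 + v/v) = -4 + (4*(1/8) + 1) = -4 + (1/2 + 1) = -4 + 3/2 = -5/2)
s = 1/24 ≈ 0.041667
o = 1/4 (o = 6*(1/24) = 1/4 ≈ 0.25000)
(A(-9)*(-204))*o = -5/2*(-204)*(1/4) = 510*(1/4) = 255/2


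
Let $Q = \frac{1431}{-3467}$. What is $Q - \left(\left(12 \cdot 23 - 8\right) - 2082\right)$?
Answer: $\frac{6287707}{3467} \approx 1813.6$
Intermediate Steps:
$Q = - \frac{1431}{3467}$ ($Q = 1431 \left(- \frac{1}{3467}\right) = - \frac{1431}{3467} \approx -0.41275$)
$Q - \left(\left(12 \cdot 23 - 8\right) - 2082\right) = - \frac{1431}{3467} - \left(\left(12 \cdot 23 - 8\right) - 2082\right) = - \frac{1431}{3467} - \left(\left(276 - 8\right) - 2082\right) = - \frac{1431}{3467} - \left(268 - 2082\right) = - \frac{1431}{3467} - -1814 = - \frac{1431}{3467} + 1814 = \frac{6287707}{3467}$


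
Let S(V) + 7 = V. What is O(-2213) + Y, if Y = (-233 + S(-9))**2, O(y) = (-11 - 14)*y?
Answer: 117326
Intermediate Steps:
O(y) = -25*y
S(V) = -7 + V
Y = 62001 (Y = (-233 + (-7 - 9))**2 = (-233 - 16)**2 = (-249)**2 = 62001)
O(-2213) + Y = -25*(-2213) + 62001 = 55325 + 62001 = 117326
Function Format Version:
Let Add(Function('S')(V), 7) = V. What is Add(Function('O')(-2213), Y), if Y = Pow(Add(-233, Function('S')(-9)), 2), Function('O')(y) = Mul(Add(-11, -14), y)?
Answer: 117326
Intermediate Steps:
Function('O')(y) = Mul(-25, y)
Function('S')(V) = Add(-7, V)
Y = 62001 (Y = Pow(Add(-233, Add(-7, -9)), 2) = Pow(Add(-233, -16), 2) = Pow(-249, 2) = 62001)
Add(Function('O')(-2213), Y) = Add(Mul(-25, -2213), 62001) = Add(55325, 62001) = 117326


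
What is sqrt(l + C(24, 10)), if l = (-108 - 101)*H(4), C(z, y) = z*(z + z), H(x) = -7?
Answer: sqrt(2615) ≈ 51.137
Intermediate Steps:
C(z, y) = 2*z**2 (C(z, y) = z*(2*z) = 2*z**2)
l = 1463 (l = (-108 - 101)*(-7) = -209*(-7) = 1463)
sqrt(l + C(24, 10)) = sqrt(1463 + 2*24**2) = sqrt(1463 + 2*576) = sqrt(1463 + 1152) = sqrt(2615)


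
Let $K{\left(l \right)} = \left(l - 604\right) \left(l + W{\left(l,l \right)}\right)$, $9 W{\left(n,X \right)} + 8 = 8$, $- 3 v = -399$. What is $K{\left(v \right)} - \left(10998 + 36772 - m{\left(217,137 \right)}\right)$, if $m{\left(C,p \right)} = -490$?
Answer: $-110903$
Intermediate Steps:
$v = 133$ ($v = \left(- \frac{1}{3}\right) \left(-399\right) = 133$)
$W{\left(n,X \right)} = 0$ ($W{\left(n,X \right)} = - \frac{8}{9} + \frac{1}{9} \cdot 8 = - \frac{8}{9} + \frac{8}{9} = 0$)
$K{\left(l \right)} = l \left(-604 + l\right)$ ($K{\left(l \right)} = \left(l - 604\right) \left(l + 0\right) = \left(-604 + l\right) l = l \left(-604 + l\right)$)
$K{\left(v \right)} - \left(10998 + 36772 - m{\left(217,137 \right)}\right) = 133 \left(-604 + 133\right) - \left(11488 + 36772\right) = 133 \left(-471\right) - 48260 = -62643 - 48260 = -110903$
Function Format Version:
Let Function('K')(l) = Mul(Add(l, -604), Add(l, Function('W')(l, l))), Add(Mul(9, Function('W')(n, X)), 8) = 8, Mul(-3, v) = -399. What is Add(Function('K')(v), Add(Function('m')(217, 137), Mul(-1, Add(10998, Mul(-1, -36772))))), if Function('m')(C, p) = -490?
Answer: -110903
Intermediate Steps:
v = 133 (v = Mul(Rational(-1, 3), -399) = 133)
Function('W')(n, X) = 0 (Function('W')(n, X) = Add(Rational(-8, 9), Mul(Rational(1, 9), 8)) = Add(Rational(-8, 9), Rational(8, 9)) = 0)
Function('K')(l) = Mul(l, Add(-604, l)) (Function('K')(l) = Mul(Add(l, -604), Add(l, 0)) = Mul(Add(-604, l), l) = Mul(l, Add(-604, l)))
Add(Function('K')(v), Add(Function('m')(217, 137), Mul(-1, Add(10998, Mul(-1, -36772))))) = Add(Mul(133, Add(-604, 133)), Add(-490, Mul(-1, Add(10998, Mul(-1, -36772))))) = Add(Mul(133, -471), Add(-490, Mul(-1, Add(10998, 36772)))) = Add(-62643, Add(-490, Mul(-1, 47770))) = Add(-62643, Add(-490, -47770)) = Add(-62643, -48260) = -110903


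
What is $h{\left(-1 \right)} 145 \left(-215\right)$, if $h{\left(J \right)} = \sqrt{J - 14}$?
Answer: $- 31175 i \sqrt{15} \approx - 1.2074 \cdot 10^{5} i$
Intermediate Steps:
$h{\left(J \right)} = \sqrt{-14 + J}$
$h{\left(-1 \right)} 145 \left(-215\right) = \sqrt{-14 - 1} \cdot 145 \left(-215\right) = \sqrt{-15} \cdot 145 \left(-215\right) = i \sqrt{15} \cdot 145 \left(-215\right) = 145 i \sqrt{15} \left(-215\right) = - 31175 i \sqrt{15}$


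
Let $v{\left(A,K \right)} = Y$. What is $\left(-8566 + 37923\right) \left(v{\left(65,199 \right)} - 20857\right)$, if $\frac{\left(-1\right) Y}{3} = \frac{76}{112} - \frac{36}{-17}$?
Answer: $- \frac{291571522225}{476} \approx -6.1255 \cdot 10^{8}$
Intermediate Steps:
$Y = - \frac{3993}{476}$ ($Y = - 3 \left(\frac{76}{112} - \frac{36}{-17}\right) = - 3 \left(76 \cdot \frac{1}{112} - - \frac{36}{17}\right) = - 3 \left(\frac{19}{28} + \frac{36}{17}\right) = \left(-3\right) \frac{1331}{476} = - \frac{3993}{476} \approx -8.3887$)
$v{\left(A,K \right)} = - \frac{3993}{476}$
$\left(-8566 + 37923\right) \left(v{\left(65,199 \right)} - 20857\right) = \left(-8566 + 37923\right) \left(- \frac{3993}{476} - 20857\right) = 29357 \left(- \frac{9931925}{476}\right) = - \frac{291571522225}{476}$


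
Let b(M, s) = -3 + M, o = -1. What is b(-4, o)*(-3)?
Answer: 21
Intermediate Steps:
b(-4, o)*(-3) = (-3 - 4)*(-3) = -7*(-3) = 21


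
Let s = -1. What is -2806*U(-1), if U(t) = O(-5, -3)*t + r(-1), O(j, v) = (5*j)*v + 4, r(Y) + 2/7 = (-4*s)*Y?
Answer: 1635898/7 ≈ 2.3370e+5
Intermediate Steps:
r(Y) = -2/7 + 4*Y (r(Y) = -2/7 + (-4*(-1))*Y = -2/7 + 4*Y)
O(j, v) = 4 + 5*j*v (O(j, v) = 5*j*v + 4 = 4 + 5*j*v)
U(t) = -30/7 + 79*t (U(t) = (4 + 5*(-5)*(-3))*t + (-2/7 + 4*(-1)) = (4 + 75)*t + (-2/7 - 4) = 79*t - 30/7 = -30/7 + 79*t)
-2806*U(-1) = -2806*(-30/7 + 79*(-1)) = -2806*(-30/7 - 79) = -2806*(-583/7) = 1635898/7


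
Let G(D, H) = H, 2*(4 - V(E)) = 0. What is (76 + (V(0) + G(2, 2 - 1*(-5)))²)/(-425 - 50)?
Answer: -197/475 ≈ -0.41474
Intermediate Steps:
V(E) = 4 (V(E) = 4 - ½*0 = 4 + 0 = 4)
(76 + (V(0) + G(2, 2 - 1*(-5)))²)/(-425 - 50) = (76 + (4 + (2 - 1*(-5)))²)/(-425 - 50) = (76 + (4 + (2 + 5))²)/(-475) = (76 + (4 + 7)²)*(-1/475) = (76 + 11²)*(-1/475) = (76 + 121)*(-1/475) = 197*(-1/475) = -197/475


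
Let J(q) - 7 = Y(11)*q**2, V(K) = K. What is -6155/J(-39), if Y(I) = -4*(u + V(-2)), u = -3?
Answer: -6155/30427 ≈ -0.20229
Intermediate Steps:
Y(I) = 20 (Y(I) = -4*(-3 - 2) = -4*(-5) = 20)
J(q) = 7 + 20*q**2
-6155/J(-39) = -6155/(7 + 20*(-39)**2) = -6155/(7 + 20*1521) = -6155/(7 + 30420) = -6155/30427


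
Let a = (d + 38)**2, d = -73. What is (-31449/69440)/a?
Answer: -31449/85064000 ≈ -0.00036971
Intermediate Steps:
a = 1225 (a = (-73 + 38)**2 = (-35)**2 = 1225)
(-31449/69440)/a = -31449/69440/1225 = -31449*1/69440*(1/1225) = -31449/69440*1/1225 = -31449/85064000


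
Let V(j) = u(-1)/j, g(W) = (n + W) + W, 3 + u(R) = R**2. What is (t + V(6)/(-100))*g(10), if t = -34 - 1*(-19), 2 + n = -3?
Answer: -4499/20 ≈ -224.95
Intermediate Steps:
n = -5 (n = -2 - 3 = -5)
u(R) = -3 + R**2
t = -15 (t = -34 + 19 = -15)
g(W) = -5 + 2*W (g(W) = (-5 + W) + W = -5 + 2*W)
V(j) = -2/j (V(j) = (-3 + (-1)**2)/j = (-3 + 1)/j = -2/j)
(t + V(6)/(-100))*g(10) = (-15 - 2/6/(-100))*(-5 + 2*10) = (-15 - 2*1/6*(-1/100))*(-5 + 20) = (-15 - 1/3*(-1/100))*15 = (-15 + 1/300)*15 = -4499/300*15 = -4499/20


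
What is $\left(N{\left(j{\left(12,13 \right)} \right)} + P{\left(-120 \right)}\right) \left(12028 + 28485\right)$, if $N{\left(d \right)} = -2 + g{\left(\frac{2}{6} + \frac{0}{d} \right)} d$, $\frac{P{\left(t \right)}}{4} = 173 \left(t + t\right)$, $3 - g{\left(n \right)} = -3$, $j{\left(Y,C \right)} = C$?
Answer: $-6725320052$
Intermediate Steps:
$g{\left(n \right)} = 6$ ($g{\left(n \right)} = 3 - -3 = 3 + 3 = 6$)
$P{\left(t \right)} = 1384 t$ ($P{\left(t \right)} = 4 \cdot 173 \left(t + t\right) = 4 \cdot 173 \cdot 2 t = 4 \cdot 346 t = 1384 t$)
$N{\left(d \right)} = -2 + 6 d$
$\left(N{\left(j{\left(12,13 \right)} \right)} + P{\left(-120 \right)}\right) \left(12028 + 28485\right) = \left(\left(-2 + 6 \cdot 13\right) + 1384 \left(-120\right)\right) \left(12028 + 28485\right) = \left(\left(-2 + 78\right) - 166080\right) 40513 = \left(76 - 166080\right) 40513 = \left(-166004\right) 40513 = -6725320052$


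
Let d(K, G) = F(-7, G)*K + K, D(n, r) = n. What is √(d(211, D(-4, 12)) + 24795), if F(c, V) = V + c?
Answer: √22685 ≈ 150.62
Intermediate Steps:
d(K, G) = K + K*(-7 + G) (d(K, G) = (G - 7)*K + K = (-7 + G)*K + K = K*(-7 + G) + K = K + K*(-7 + G))
√(d(211, D(-4, 12)) + 24795) = √(211*(-6 - 4) + 24795) = √(211*(-10) + 24795) = √(-2110 + 24795) = √22685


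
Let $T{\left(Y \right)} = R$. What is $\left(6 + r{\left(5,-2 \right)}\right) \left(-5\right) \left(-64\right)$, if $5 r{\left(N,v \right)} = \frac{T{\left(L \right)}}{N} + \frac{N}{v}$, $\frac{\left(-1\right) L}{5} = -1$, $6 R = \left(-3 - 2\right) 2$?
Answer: $\frac{5216}{3} \approx 1738.7$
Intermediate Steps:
$R = - \frac{5}{3}$ ($R = \frac{\left(-3 - 2\right) 2}{6} = \frac{\left(-5\right) 2}{6} = \frac{1}{6} \left(-10\right) = - \frac{5}{3} \approx -1.6667$)
$L = 5$ ($L = \left(-5\right) \left(-1\right) = 5$)
$T{\left(Y \right)} = - \frac{5}{3}$
$r{\left(N,v \right)} = - \frac{1}{3 N} + \frac{N}{5 v}$ ($r{\left(N,v \right)} = \frac{- \frac{5}{3 N} + \frac{N}{v}}{5} = - \frac{1}{3 N} + \frac{N}{5 v}$)
$\left(6 + r{\left(5,-2 \right)}\right) \left(-5\right) \left(-64\right) = \left(6 + \left(- \frac{1}{3 \cdot 5} + \frac{1}{5} \cdot 5 \frac{1}{-2}\right)\right) \left(-5\right) \left(-64\right) = \left(6 + \left(\left(- \frac{1}{3}\right) \frac{1}{5} + \frac{1}{5} \cdot 5 \left(- \frac{1}{2}\right)\right)\right) \left(-5\right) \left(-64\right) = \left(6 - \frac{17}{30}\right) \left(-5\right) \left(-64\right) = \frac{163}{30} \left(-5\right) \left(-64\right) = \left(- \frac{163}{6}\right) \left(-64\right) = \frac{5216}{3}$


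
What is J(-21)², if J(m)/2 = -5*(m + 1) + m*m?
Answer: 1170724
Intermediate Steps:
J(m) = -10 - 10*m + 2*m² (J(m) = 2*(-5*(m + 1) + m*m) = 2*(-5*(1 + m) + m²) = 2*((-5 - 5*m) + m²) = 2*(-5 + m² - 5*m) = -10 - 10*m + 2*m²)
J(-21)² = (-10 - 10*(-21) + 2*(-21)²)² = (-10 + 210 + 2*441)² = (-10 + 210 + 882)² = 1082² = 1170724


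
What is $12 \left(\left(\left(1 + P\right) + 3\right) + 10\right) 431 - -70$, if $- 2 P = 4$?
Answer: $62134$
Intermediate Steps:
$P = -2$ ($P = \left(- \frac{1}{2}\right) 4 = -2$)
$12 \left(\left(\left(1 + P\right) + 3\right) + 10\right) 431 - -70 = 12 \left(\left(\left(1 - 2\right) + 3\right) + 10\right) 431 - -70 = 12 \left(\left(-1 + 3\right) + 10\right) 431 + 70 = 12 \left(2 + 10\right) 431 + 70 = 12 \cdot 12 \cdot 431 + 70 = 144 \cdot 431 + 70 = 62064 + 70 = 62134$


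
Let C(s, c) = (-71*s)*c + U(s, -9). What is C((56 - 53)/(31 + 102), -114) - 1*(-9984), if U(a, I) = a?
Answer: 1352157/133 ≈ 10167.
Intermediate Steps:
C(s, c) = s - 71*c*s (C(s, c) = (-71*s)*c + s = -71*c*s + s = s - 71*c*s)
C((56 - 53)/(31 + 102), -114) - 1*(-9984) = ((56 - 53)/(31 + 102))*(1 - 71*(-114)) - 1*(-9984) = (3/133)*(1 + 8094) + 9984 = (3*(1/133))*8095 + 9984 = (3/133)*8095 + 9984 = 24285/133 + 9984 = 1352157/133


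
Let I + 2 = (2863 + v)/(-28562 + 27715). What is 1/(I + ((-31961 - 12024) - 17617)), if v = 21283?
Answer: -847/52202734 ≈ -1.6225e-5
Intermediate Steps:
I = -25840/847 (I = -2 + (2863 + 21283)/(-28562 + 27715) = -2 + 24146/(-847) = -2 + 24146*(-1/847) = -2 - 24146/847 = -25840/847 ≈ -30.508)
1/(I + ((-31961 - 12024) - 17617)) = 1/(-25840/847 + ((-31961 - 12024) - 17617)) = 1/(-25840/847 + (-43985 - 17617)) = 1/(-25840/847 - 61602) = 1/(-52202734/847) = -847/52202734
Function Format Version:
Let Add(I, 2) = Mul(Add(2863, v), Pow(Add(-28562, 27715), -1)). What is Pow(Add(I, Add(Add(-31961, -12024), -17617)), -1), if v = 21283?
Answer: Rational(-847, 52202734) ≈ -1.6225e-5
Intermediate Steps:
I = Rational(-25840, 847) (I = Add(-2, Mul(Add(2863, 21283), Pow(Add(-28562, 27715), -1))) = Add(-2, Mul(24146, Pow(-847, -1))) = Add(-2, Mul(24146, Rational(-1, 847))) = Add(-2, Rational(-24146, 847)) = Rational(-25840, 847) ≈ -30.508)
Pow(Add(I, Add(Add(-31961, -12024), -17617)), -1) = Pow(Add(Rational(-25840, 847), Add(Add(-31961, -12024), -17617)), -1) = Pow(Add(Rational(-25840, 847), Add(-43985, -17617)), -1) = Pow(Add(Rational(-25840, 847), -61602), -1) = Pow(Rational(-52202734, 847), -1) = Rational(-847, 52202734)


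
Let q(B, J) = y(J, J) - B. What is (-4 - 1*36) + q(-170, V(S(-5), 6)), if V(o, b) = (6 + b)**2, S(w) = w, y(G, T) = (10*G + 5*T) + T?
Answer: 2434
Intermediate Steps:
y(G, T) = 6*T + 10*G (y(G, T) = (5*T + 10*G) + T = 6*T + 10*G)
q(B, J) = -B + 16*J (q(B, J) = (6*J + 10*J) - B = 16*J - B = -B + 16*J)
(-4 - 1*36) + q(-170, V(S(-5), 6)) = (-4 - 1*36) + (-1*(-170) + 16*(6 + 6)**2) = (-4 - 36) + (170 + 16*12**2) = -40 + (170 + 16*144) = -40 + (170 + 2304) = -40 + 2474 = 2434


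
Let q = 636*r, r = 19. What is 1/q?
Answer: 1/12084 ≈ 8.2754e-5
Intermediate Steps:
q = 12084 (q = 636*19 = 12084)
1/q = 1/12084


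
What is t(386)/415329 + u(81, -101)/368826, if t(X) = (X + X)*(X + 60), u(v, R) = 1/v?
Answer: 3428763016667/4135971611358 ≈ 0.82901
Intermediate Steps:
t(X) = 2*X*(60 + X) (t(X) = (2*X)*(60 + X) = 2*X*(60 + X))
t(386)/415329 + u(81, -101)/368826 = (2*386*(60 + 386))/415329 + 1/(81*368826) = (2*386*446)*(1/415329) + (1/81)*(1/368826) = 344312*(1/415329) + 1/29874906 = 344312/415329 + 1/29874906 = 3428763016667/4135971611358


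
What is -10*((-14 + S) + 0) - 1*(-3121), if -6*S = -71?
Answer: 9428/3 ≈ 3142.7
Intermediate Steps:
S = 71/6 (S = -⅙*(-71) = 71/6 ≈ 11.833)
-10*((-14 + S) + 0) - 1*(-3121) = -10*((-14 + 71/6) + 0) - 1*(-3121) = -10*(-13/6 + 0) + 3121 = -10*(-13/6) + 3121 = 65/3 + 3121 = 9428/3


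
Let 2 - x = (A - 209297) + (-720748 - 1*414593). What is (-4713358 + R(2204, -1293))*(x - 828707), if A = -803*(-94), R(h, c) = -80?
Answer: -2076038480538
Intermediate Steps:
A = 75482
x = 1269158 (x = 2 - ((75482 - 209297) + (-720748 - 1*414593)) = 2 - (-133815 + (-720748 - 414593)) = 2 - (-133815 - 1135341) = 2 - 1*(-1269156) = 2 + 1269156 = 1269158)
(-4713358 + R(2204, -1293))*(x - 828707) = (-4713358 - 80)*(1269158 - 828707) = -4713438*440451 = -2076038480538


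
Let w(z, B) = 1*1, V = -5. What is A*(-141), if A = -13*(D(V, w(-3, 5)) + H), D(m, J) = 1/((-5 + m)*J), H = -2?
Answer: -38493/10 ≈ -3849.3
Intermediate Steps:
w(z, B) = 1
D(m, J) = 1/(J*(-5 + m))
A = 273/10 (A = -13*(1/(1*(-5 - 5)) - 2) = -13*(1/(-10) - 2) = -13*(1*(-⅒) - 2) = -13*(-⅒ - 2) = -13*(-21/10) = 273/10 ≈ 27.300)
A*(-141) = (273/10)*(-141) = -38493/10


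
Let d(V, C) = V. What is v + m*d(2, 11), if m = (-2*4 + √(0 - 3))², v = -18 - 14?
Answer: 90 - 32*I*√3 ≈ 90.0 - 55.426*I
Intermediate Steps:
v = -32
m = (-8 + I*√3)² (m = (-8 + √(-3))² = (-8 + I*√3)² ≈ 61.0 - 27.713*I)
v + m*d(2, 11) = -32 + (8 - I*√3)²*2 = -32 + 2*(8 - I*√3)²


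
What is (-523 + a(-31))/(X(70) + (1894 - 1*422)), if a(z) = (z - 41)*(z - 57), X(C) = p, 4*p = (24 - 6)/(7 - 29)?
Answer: 255772/64759 ≈ 3.9496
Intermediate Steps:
p = -9/44 (p = ((24 - 6)/(7 - 29))/4 = (18/(-22))/4 = (18*(-1/22))/4 = (1/4)*(-9/11) = -9/44 ≈ -0.20455)
X(C) = -9/44
a(z) = (-57 + z)*(-41 + z) (a(z) = (-41 + z)*(-57 + z) = (-57 + z)*(-41 + z))
(-523 + a(-31))/(X(70) + (1894 - 1*422)) = (-523 + (2337 + (-31)**2 - 98*(-31)))/(-9/44 + (1894 - 1*422)) = (-523 + (2337 + 961 + 3038))/(-9/44 + (1894 - 422)) = (-523 + 6336)/(-9/44 + 1472) = 5813/(64759/44) = 5813*(44/64759) = 255772/64759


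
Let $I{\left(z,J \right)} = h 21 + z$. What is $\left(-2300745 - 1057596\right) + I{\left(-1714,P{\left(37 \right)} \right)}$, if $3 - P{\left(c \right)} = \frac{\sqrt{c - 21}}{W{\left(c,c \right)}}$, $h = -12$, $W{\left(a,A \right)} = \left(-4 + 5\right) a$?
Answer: $-3360307$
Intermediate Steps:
$W{\left(a,A \right)} = a$ ($W{\left(a,A \right)} = 1 a = a$)
$P{\left(c \right)} = 3 - \frac{\sqrt{-21 + c}}{c}$ ($P{\left(c \right)} = 3 - \frac{\sqrt{c - 21}}{c} = 3 - \frac{\sqrt{-21 + c}}{c}$)
$I{\left(z,J \right)} = -252 + z$ ($I{\left(z,J \right)} = \left(-12\right) 21 + z = -252 + z$)
$\left(-2300745 - 1057596\right) + I{\left(-1714,P{\left(37 \right)} \right)} = \left(-2300745 - 1057596\right) - 1966 = -3358341 - 1966 = -3360307$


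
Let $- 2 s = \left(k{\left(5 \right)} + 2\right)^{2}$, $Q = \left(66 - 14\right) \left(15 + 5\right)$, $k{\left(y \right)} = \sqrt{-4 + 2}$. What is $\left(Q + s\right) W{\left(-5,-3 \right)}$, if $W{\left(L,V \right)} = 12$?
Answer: $12468 - 24 i \sqrt{2} \approx 12468.0 - 33.941 i$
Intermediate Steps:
$k{\left(y \right)} = i \sqrt{2}$ ($k{\left(y \right)} = \sqrt{-2} = i \sqrt{2}$)
$Q = 1040$ ($Q = 52 \cdot 20 = 1040$)
$s = - \frac{\left(2 + i \sqrt{2}\right)^{2}}{2}$ ($s = - \frac{\left(i \sqrt{2} + 2\right)^{2}}{2} = - \frac{\left(2 + i \sqrt{2}\right)^{2}}{2} \approx -1.0 - 2.8284 i$)
$\left(Q + s\right) W{\left(-5,-3 \right)} = \left(1040 - \left(1 + 2 i \sqrt{2}\right)\right) 12 = \left(1039 - 2 i \sqrt{2}\right) 12 = 12468 - 24 i \sqrt{2}$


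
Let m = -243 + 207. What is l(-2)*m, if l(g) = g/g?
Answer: -36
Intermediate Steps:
l(g) = 1
m = -36
l(-2)*m = 1*(-36) = -36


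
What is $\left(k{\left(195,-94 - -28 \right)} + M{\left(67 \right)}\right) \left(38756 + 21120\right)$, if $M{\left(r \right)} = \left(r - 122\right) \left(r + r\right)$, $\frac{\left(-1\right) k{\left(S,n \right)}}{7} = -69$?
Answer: $-412366012$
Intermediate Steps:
$k{\left(S,n \right)} = 483$ ($k{\left(S,n \right)} = \left(-7\right) \left(-69\right) = 483$)
$M{\left(r \right)} = 2 r \left(-122 + r\right)$ ($M{\left(r \right)} = \left(-122 + r\right) 2 r = 2 r \left(-122 + r\right)$)
$\left(k{\left(195,-94 - -28 \right)} + M{\left(67 \right)}\right) \left(38756 + 21120\right) = \left(483 + 2 \cdot 67 \left(-122 + 67\right)\right) \left(38756 + 21120\right) = \left(483 + 2 \cdot 67 \left(-55\right)\right) 59876 = \left(483 - 7370\right) 59876 = \left(-6887\right) 59876 = -412366012$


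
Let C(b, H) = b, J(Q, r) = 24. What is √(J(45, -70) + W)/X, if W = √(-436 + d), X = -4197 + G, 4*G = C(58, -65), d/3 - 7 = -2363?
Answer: -4*√(6 + I*√469)/8365 ≈ -0.0018042 - 0.0013723*I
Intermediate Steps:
d = -7068 (d = 21 + 3*(-2363) = 21 - 7089 = -7068)
G = 29/2 (G = (¼)*58 = 29/2 ≈ 14.500)
X = -8365/2 (X = -4197 + 29/2 = -8365/2 ≈ -4182.5)
W = 4*I*√469 (W = √(-436 - 7068) = √(-7504) = 4*I*√469 ≈ 86.626*I)
√(J(45, -70) + W)/X = √(24 + 4*I*√469)/(-8365/2) = √(24 + 4*I*√469)*(-2/8365) = -2*√(24 + 4*I*√469)/8365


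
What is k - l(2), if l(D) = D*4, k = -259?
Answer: -267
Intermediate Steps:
l(D) = 4*D
k - l(2) = -259 - 4*2 = -259 - 1*8 = -259 - 8 = -267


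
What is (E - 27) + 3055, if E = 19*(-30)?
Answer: 2458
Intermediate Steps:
E = -570
(E - 27) + 3055 = (-570 - 27) + 3055 = -597 + 3055 = 2458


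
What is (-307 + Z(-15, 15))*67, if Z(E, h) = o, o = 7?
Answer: -20100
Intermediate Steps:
Z(E, h) = 7
(-307 + Z(-15, 15))*67 = (-307 + 7)*67 = -300*67 = -20100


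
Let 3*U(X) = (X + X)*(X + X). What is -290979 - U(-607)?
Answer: -2346733/3 ≈ -7.8224e+5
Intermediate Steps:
U(X) = 4*X²/3 (U(X) = ((X + X)*(X + X))/3 = ((2*X)*(2*X))/3 = (4*X²)/3 = 4*X²/3)
-290979 - U(-607) = -290979 - 4*(-607)²/3 = -290979 - 4*368449/3 = -290979 - 1*1473796/3 = -290979 - 1473796/3 = -2346733/3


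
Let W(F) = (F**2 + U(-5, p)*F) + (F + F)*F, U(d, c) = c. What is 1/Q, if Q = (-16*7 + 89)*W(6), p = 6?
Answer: -1/3312 ≈ -0.00030193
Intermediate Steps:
W(F) = 3*F**2 + 6*F (W(F) = (F**2 + 6*F) + (F + F)*F = (F**2 + 6*F) + (2*F)*F = (F**2 + 6*F) + 2*F**2 = 3*F**2 + 6*F)
Q = -3312 (Q = (-16*7 + 89)*(3*6*(2 + 6)) = (-112 + 89)*(3*6*8) = -23*144 = -3312)
1/Q = 1/(-3312) = -1/3312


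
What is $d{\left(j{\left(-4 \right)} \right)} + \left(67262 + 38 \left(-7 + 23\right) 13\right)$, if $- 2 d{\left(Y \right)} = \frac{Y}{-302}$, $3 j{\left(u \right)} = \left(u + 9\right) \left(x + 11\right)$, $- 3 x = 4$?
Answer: $\frac{408602521}{5436} \approx 75166.0$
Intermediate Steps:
$x = - \frac{4}{3}$ ($x = \left(- \frac{1}{3}\right) 4 = - \frac{4}{3} \approx -1.3333$)
$j{\left(u \right)} = 29 + \frac{29 u}{9}$ ($j{\left(u \right)} = \frac{\left(u + 9\right) \left(- \frac{4}{3} + 11\right)}{3} = \frac{\left(9 + u\right) \frac{29}{3}}{3} = \frac{87 + \frac{29 u}{3}}{3} = 29 + \frac{29 u}{9}$)
$d{\left(Y \right)} = \frac{Y}{604}$ ($d{\left(Y \right)} = - \frac{Y \frac{1}{-302}}{2} = - \frac{Y \left(- \frac{1}{302}\right)}{2} = - \frac{\left(- \frac{1}{302}\right) Y}{2} = \frac{Y}{604}$)
$d{\left(j{\left(-4 \right)} \right)} + \left(67262 + 38 \left(-7 + 23\right) 13\right) = \frac{29 + \frac{29}{9} \left(-4\right)}{604} + \left(67262 + 38 \left(-7 + 23\right) 13\right) = \frac{29 - \frac{116}{9}}{604} + \left(67262 + 38 \cdot 16 \cdot 13\right) = \frac{1}{604} \cdot \frac{145}{9} + \left(67262 + 38 \cdot 208\right) = \frac{145}{5436} + \left(67262 + 7904\right) = \frac{145}{5436} + 75166 = \frac{408602521}{5436}$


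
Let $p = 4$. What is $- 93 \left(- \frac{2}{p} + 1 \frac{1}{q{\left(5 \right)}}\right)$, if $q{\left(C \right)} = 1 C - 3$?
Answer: $0$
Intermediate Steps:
$q{\left(C \right)} = -3 + C$ ($q{\left(C \right)} = C - 3 = -3 + C$)
$- 93 \left(- \frac{2}{p} + 1 \frac{1}{q{\left(5 \right)}}\right) = - 93 \left(- \frac{2}{4} + 1 \frac{1}{-3 + 5}\right) = - 93 \left(\left(-2\right) \frac{1}{4} + 1 \cdot \frac{1}{2}\right) = - 93 \left(- \frac{1}{2} + 1 \cdot \frac{1}{2}\right) = - 93 \left(- \frac{1}{2} + \frac{1}{2}\right) = \left(-93\right) 0 = 0$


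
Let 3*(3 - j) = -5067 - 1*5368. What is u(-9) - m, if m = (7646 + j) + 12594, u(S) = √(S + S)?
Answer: -71164/3 + 3*I*√2 ≈ -23721.0 + 4.2426*I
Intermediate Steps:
u(S) = √2*√S (u(S) = √(2*S) = √2*√S)
j = 10444/3 (j = 3 - (-5067 - 1*5368)/3 = 3 - (-5067 - 5368)/3 = 3 - ⅓*(-10435) = 3 + 10435/3 = 10444/3 ≈ 3481.3)
m = 71164/3 (m = (7646 + 10444/3) + 12594 = 33382/3 + 12594 = 71164/3 ≈ 23721.)
u(-9) - m = √2*√(-9) - 1*71164/3 = √2*(3*I) - 71164/3 = 3*I*√2 - 71164/3 = -71164/3 + 3*I*√2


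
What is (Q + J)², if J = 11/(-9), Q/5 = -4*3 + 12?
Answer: 121/81 ≈ 1.4938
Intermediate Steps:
Q = 0 (Q = 5*(-4*3 + 12) = 5*(-12 + 12) = 5*0 = 0)
J = -11/9 (J = 11*(-⅑) = -11/9 ≈ -1.2222)
(Q + J)² = (0 - 11/9)² = (-11/9)² = 121/81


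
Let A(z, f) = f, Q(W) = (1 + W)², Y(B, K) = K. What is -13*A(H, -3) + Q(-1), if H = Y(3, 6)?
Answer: 39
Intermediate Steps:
H = 6
-13*A(H, -3) + Q(-1) = -13*(-3) + (1 - 1)² = 39 + 0² = 39 + 0 = 39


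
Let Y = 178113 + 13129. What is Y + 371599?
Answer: 562841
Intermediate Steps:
Y = 191242
Y + 371599 = 191242 + 371599 = 562841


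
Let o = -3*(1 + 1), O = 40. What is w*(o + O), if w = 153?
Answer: 5202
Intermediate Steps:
o = -6 (o = -3*2 = -6)
w*(o + O) = 153*(-6 + 40) = 153*34 = 5202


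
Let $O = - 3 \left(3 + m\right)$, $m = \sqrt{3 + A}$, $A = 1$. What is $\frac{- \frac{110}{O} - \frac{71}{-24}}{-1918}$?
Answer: $- \frac{247}{46032} \approx -0.0053658$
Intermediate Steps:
$m = 2$ ($m = \sqrt{3 + 1} = \sqrt{4} = 2$)
$O = -15$ ($O = - 3 \left(3 + 2\right) = \left(-3\right) 5 = -15$)
$\frac{- \frac{110}{O} - \frac{71}{-24}}{-1918} = \frac{- \frac{110}{-15} - \frac{71}{-24}}{-1918} = \left(\left(-110\right) \left(- \frac{1}{15}\right) - - \frac{71}{24}\right) \left(- \frac{1}{1918}\right) = \left(\frac{22}{3} + \frac{71}{24}\right) \left(- \frac{1}{1918}\right) = \frac{247}{24} \left(- \frac{1}{1918}\right) = - \frac{247}{46032}$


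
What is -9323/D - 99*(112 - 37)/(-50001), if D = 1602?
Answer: -151421491/26700534 ≈ -5.6711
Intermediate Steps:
-9323/D - 99*(112 - 37)/(-50001) = -9323/1602 - 99*(112 - 37)/(-50001) = -9323*1/1602 - 99*75*(-1/50001) = -9323/1602 - 7425*(-1/50001) = -9323/1602 + 2475/16667 = -151421491/26700534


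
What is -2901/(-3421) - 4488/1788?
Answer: -847205/509729 ≈ -1.6621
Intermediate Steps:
-2901/(-3421) - 4488/1788 = -2901*(-1/3421) - 4488*1/1788 = 2901/3421 - 374/149 = -847205/509729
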